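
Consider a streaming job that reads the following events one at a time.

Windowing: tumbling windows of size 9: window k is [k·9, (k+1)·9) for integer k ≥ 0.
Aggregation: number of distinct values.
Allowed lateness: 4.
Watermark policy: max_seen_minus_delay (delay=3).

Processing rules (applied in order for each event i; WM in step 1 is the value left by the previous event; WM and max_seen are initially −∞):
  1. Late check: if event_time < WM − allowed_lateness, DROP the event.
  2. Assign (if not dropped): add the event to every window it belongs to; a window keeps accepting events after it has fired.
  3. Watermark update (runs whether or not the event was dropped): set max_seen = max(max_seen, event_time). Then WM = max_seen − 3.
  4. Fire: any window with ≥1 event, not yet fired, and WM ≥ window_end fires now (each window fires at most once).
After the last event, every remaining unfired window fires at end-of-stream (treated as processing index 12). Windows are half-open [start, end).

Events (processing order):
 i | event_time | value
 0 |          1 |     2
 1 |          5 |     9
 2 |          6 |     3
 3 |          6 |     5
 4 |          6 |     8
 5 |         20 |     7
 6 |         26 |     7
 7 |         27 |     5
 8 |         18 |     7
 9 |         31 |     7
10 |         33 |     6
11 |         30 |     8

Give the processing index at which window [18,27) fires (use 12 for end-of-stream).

9

i=0 t=1 v=2: → [0,9); WM=-2
i=1 t=5 v=9: → [0,9); WM=2
i=2 t=6 v=3: → [0,9); WM=3
i=3 t=6 v=5: → [0,9); WM=3
i=4 t=6 v=8: → [0,9); WM=3
i=5 t=20 v=7: → [18,27); WM=17; [0,9) fires=5
i=6 t=26 v=7: → [18,27); WM=23
i=7 t=27 v=5: → [27,36); WM=24
i=8 t=18 v=7: DROP (t<24-4); WM=24
i=9 t=31 v=7: → [27,36); WM=28; [18,27) fires=1
i=10 t=33 v=6: → [27,36); WM=30
i=11 t=30 v=8: → [27,36); WM=30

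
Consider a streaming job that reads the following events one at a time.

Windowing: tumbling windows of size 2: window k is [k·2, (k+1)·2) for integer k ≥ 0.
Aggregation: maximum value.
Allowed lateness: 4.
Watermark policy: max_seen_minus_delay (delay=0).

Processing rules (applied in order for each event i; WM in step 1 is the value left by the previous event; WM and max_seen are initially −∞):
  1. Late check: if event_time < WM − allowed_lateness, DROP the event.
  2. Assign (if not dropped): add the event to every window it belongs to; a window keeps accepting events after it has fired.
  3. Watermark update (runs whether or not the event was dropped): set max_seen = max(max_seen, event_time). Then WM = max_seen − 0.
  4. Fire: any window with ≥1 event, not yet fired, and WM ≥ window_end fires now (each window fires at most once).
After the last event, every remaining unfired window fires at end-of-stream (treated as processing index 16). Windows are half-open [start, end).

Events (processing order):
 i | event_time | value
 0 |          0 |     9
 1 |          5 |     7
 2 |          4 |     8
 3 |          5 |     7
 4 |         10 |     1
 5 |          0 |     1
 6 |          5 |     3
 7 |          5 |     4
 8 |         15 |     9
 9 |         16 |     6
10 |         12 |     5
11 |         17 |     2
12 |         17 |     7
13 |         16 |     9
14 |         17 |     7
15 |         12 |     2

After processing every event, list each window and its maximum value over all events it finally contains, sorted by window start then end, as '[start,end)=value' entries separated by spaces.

i=0 t=0 v=9: → [0,2); WM=0
i=1 t=5 v=7: → [4,6); WM=5; [0,2) fires=9
i=2 t=4 v=8: → [4,6); WM=5
i=3 t=5 v=7: → [4,6); WM=5
i=4 t=10 v=1: → [10,12); WM=10; [4,6) fires=8
i=5 t=0 v=1: DROP (t<10-4); WM=10
i=6 t=5 v=3: DROP (t<10-4); WM=10
i=7 t=5 v=4: DROP (t<10-4); WM=10
i=8 t=15 v=9: → [14,16); WM=15; [10,12) fires=1
i=9 t=16 v=6: → [16,18); WM=16; [14,16) fires=9
i=10 t=12 v=5: → [12,14); WM=16; [12,14) fires=5
i=11 t=17 v=2: → [16,18); WM=17
i=12 t=17 v=7: → [16,18); WM=17
i=13 t=16 v=9: → [16,18); WM=17
i=14 t=17 v=7: → [16,18); WM=17
i=15 t=12 v=2: DROP (t<17-4); WM=17

[0,2)=9 [4,6)=8 [10,12)=1 [12,14)=5 [14,16)=9 [16,18)=9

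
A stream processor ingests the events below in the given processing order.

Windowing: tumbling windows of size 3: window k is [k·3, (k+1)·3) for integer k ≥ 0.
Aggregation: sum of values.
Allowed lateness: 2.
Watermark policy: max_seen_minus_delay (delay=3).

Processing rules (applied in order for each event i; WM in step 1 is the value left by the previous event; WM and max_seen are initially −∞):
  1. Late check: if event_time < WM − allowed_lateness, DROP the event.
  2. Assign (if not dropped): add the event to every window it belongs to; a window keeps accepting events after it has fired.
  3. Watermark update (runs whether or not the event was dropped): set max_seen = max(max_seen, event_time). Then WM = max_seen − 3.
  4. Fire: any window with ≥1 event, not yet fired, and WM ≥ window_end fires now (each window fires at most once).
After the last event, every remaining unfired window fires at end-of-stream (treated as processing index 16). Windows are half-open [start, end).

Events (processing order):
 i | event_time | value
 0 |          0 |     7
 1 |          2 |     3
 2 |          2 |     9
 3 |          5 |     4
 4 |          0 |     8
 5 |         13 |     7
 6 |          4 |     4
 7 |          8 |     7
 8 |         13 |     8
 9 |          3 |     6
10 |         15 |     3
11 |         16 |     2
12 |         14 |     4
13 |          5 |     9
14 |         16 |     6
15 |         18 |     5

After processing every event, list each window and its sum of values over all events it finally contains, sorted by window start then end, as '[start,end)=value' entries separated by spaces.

i=0 t=0 v=7: → [0,3); WM=-3
i=1 t=2 v=3: → [0,3); WM=-1
i=2 t=2 v=9: → [0,3); WM=-1
i=3 t=5 v=4: → [3,6); WM=2
i=4 t=0 v=8: → [0,3); WM=2
i=5 t=13 v=7: → [12,15); WM=10; [0,3) fires=27 [3,6) fires=4
i=6 t=4 v=4: DROP (t<10-2); WM=10
i=7 t=8 v=7: → [6,9); WM=10; [6,9) fires=7
i=8 t=13 v=8: → [12,15); WM=10
i=9 t=3 v=6: DROP (t<10-2); WM=10
i=10 t=15 v=3: → [15,18); WM=12
i=11 t=16 v=2: → [15,18); WM=13
i=12 t=14 v=4: → [12,15); WM=13
i=13 t=5 v=9: DROP (t<13-2); WM=13
i=14 t=16 v=6: → [15,18); WM=13
i=15 t=18 v=5: → [18,21); WM=15; [12,15) fires=19

[0,3)=27 [3,6)=4 [6,9)=7 [12,15)=19 [15,18)=11 [18,21)=5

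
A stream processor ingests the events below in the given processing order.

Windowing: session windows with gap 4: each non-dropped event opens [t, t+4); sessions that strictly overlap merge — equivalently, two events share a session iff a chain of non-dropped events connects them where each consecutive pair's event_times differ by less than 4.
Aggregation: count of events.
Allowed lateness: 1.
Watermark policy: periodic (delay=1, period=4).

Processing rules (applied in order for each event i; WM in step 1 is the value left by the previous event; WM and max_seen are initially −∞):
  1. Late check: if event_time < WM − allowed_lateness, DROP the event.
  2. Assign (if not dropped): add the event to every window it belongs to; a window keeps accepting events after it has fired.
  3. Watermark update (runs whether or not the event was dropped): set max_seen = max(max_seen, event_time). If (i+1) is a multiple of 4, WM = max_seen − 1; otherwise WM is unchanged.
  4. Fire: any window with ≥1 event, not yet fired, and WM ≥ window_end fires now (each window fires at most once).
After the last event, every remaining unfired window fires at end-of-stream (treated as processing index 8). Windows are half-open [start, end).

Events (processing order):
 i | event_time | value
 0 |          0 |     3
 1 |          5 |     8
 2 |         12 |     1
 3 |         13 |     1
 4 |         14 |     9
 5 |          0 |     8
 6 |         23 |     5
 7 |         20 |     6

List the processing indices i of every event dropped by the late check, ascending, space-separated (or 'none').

i=0 t=0 v=3: → [0,4); WM=−∞
i=1 t=5 v=8: → [5,9); WM=−∞
i=2 t=12 v=1: → [12,16); WM=−∞
i=3 t=13 v=1: → [12,17); WM=12
i=4 t=14 v=9: → [12,18); WM=12
i=5 t=0 v=8: DROP (t<12-1); WM=12
i=6 t=23 v=5: → [23,27); WM=12
i=7 t=20 v=6: → [20,27); WM=22

5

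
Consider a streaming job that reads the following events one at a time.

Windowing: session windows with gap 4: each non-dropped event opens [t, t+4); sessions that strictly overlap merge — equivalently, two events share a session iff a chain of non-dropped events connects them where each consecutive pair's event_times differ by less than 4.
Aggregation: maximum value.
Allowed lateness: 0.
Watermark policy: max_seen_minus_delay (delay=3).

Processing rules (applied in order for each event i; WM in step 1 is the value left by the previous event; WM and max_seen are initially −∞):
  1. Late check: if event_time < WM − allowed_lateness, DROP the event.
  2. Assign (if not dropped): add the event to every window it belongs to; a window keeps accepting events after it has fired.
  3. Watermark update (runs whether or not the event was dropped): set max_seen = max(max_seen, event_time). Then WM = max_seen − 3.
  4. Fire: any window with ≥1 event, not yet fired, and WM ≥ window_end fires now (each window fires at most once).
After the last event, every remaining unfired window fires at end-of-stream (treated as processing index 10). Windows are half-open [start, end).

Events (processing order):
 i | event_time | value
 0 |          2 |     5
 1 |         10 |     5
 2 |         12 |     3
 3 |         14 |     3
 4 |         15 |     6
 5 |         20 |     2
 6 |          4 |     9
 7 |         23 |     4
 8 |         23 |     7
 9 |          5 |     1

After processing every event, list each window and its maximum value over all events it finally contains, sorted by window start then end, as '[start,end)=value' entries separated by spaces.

i=0 t=2 v=5: → [2,6); WM=-1
i=1 t=10 v=5: → [10,14); WM=7
i=2 t=12 v=3: → [10,16); WM=9
i=3 t=14 v=3: → [10,18); WM=11
i=4 t=15 v=6: → [10,19); WM=12
i=5 t=20 v=2: → [20,24); WM=17
i=6 t=4 v=9: DROP (t<17-0); WM=17
i=7 t=23 v=4: → [20,27); WM=20
i=8 t=23 v=7: → [20,27); WM=20
i=9 t=5 v=1: DROP (t<20-0); WM=20

[2,6)=5 [10,19)=6 [20,27)=7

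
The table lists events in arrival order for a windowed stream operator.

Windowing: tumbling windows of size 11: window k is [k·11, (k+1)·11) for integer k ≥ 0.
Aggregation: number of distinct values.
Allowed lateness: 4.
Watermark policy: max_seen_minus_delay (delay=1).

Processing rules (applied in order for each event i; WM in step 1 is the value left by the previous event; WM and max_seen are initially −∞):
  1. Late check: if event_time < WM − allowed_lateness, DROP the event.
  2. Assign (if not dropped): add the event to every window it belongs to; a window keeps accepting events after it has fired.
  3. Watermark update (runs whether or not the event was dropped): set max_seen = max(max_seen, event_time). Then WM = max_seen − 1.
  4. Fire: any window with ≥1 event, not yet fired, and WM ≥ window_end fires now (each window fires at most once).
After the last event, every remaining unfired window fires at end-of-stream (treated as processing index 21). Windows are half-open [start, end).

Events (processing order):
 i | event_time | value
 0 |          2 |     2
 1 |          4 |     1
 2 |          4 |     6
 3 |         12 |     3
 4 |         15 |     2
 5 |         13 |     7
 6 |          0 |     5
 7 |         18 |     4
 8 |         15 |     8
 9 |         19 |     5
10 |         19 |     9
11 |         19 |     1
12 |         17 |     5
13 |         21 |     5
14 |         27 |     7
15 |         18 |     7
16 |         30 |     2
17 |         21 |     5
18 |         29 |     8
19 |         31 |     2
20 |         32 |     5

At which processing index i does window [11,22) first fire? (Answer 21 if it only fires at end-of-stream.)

i=0 t=2 v=2: → [0,11); WM=1
i=1 t=4 v=1: → [0,11); WM=3
i=2 t=4 v=6: → [0,11); WM=3
i=3 t=12 v=3: → [11,22); WM=11; [0,11) fires=3
i=4 t=15 v=2: → [11,22); WM=14
i=5 t=13 v=7: → [11,22); WM=14
i=6 t=0 v=5: DROP (t<14-4); WM=14
i=7 t=18 v=4: → [11,22); WM=17
i=8 t=15 v=8: → [11,22); WM=17
i=9 t=19 v=5: → [11,22); WM=18
i=10 t=19 v=9: → [11,22); WM=18
i=11 t=19 v=1: → [11,22); WM=18
i=12 t=17 v=5: → [11,22); WM=18
i=13 t=21 v=5: → [11,22); WM=20
i=14 t=27 v=7: → [22,33); WM=26; [11,22) fires=8
i=15 t=18 v=7: DROP (t<26-4); WM=26
i=16 t=30 v=2: → [22,33); WM=29
i=17 t=21 v=5: DROP (t<29-4); WM=29
i=18 t=29 v=8: → [22,33); WM=29
i=19 t=31 v=2: → [22,33); WM=30
i=20 t=32 v=5: → [22,33); WM=31

14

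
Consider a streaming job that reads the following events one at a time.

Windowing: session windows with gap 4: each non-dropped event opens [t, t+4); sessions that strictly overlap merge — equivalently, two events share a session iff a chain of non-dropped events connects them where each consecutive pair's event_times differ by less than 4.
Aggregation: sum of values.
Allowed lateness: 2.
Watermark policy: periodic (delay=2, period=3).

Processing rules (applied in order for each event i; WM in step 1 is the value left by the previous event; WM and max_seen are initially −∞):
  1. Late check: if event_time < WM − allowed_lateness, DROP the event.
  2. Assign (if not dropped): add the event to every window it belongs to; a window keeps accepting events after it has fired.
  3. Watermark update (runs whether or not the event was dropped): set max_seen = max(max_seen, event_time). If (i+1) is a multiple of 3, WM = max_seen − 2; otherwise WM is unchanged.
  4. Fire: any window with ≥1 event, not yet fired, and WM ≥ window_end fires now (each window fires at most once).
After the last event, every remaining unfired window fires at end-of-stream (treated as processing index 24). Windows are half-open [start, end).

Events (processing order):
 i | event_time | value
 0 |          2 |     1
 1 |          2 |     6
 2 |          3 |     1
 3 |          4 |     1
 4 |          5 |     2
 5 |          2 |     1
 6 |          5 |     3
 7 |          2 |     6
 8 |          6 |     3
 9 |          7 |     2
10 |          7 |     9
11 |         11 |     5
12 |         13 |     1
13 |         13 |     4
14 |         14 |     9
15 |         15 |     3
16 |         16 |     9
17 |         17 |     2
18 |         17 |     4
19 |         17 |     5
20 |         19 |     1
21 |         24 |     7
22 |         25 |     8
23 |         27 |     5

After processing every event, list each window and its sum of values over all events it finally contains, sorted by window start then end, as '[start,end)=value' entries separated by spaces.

[2,11)=35 [11,23)=43 [24,31)=20

i=0 t=2 v=1: → [2,6); WM=−∞
i=1 t=2 v=6: → [2,6); WM=−∞
i=2 t=3 v=1: → [2,7); WM=1
i=3 t=4 v=1: → [2,8); WM=1
i=4 t=5 v=2: → [2,9); WM=1
i=5 t=2 v=1: → [2,9); WM=3
i=6 t=5 v=3: → [2,9); WM=3
i=7 t=2 v=6: → [2,9); WM=3
i=8 t=6 v=3: → [2,10); WM=4
i=9 t=7 v=2: → [2,11); WM=4
i=10 t=7 v=9: → [2,11); WM=4
i=11 t=11 v=5: → [11,15); WM=9
i=12 t=13 v=1: → [11,17); WM=9
i=13 t=13 v=4: → [11,17); WM=9
i=14 t=14 v=9: → [11,18); WM=12
i=15 t=15 v=3: → [11,19); WM=12
i=16 t=16 v=9: → [11,20); WM=12
i=17 t=17 v=2: → [11,21); WM=15
i=18 t=17 v=4: → [11,21); WM=15
i=19 t=17 v=5: → [11,21); WM=15
i=20 t=19 v=1: → [11,23); WM=17
i=21 t=24 v=7: → [24,28); WM=17
i=22 t=25 v=8: → [24,29); WM=17
i=23 t=27 v=5: → [24,31); WM=25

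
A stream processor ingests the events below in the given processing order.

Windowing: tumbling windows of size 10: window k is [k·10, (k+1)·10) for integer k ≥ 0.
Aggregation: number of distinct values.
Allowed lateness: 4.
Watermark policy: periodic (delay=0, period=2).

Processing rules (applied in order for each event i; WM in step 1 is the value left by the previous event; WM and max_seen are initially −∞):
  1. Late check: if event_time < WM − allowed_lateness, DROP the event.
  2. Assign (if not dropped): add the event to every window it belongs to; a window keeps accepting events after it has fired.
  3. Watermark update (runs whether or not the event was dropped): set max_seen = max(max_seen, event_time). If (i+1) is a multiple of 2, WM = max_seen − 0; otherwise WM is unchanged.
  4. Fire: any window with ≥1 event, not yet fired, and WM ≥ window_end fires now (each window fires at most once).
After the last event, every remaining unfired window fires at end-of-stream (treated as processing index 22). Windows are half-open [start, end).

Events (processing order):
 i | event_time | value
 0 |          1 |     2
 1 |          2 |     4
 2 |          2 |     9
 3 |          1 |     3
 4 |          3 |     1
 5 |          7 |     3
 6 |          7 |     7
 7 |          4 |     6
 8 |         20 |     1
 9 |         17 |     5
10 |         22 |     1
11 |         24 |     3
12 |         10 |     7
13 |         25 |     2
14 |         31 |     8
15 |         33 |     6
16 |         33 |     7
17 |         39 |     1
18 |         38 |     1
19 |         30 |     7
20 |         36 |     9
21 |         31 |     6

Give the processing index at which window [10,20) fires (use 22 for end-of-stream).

i=0 t=1 v=2: → [0,10); WM=−∞
i=1 t=2 v=4: → [0,10); WM=2
i=2 t=2 v=9: → [0,10); WM=2
i=3 t=1 v=3: → [0,10); WM=2
i=4 t=3 v=1: → [0,10); WM=2
i=5 t=7 v=3: → [0,10); WM=7
i=6 t=7 v=7: → [0,10); WM=7
i=7 t=4 v=6: → [0,10); WM=7
i=8 t=20 v=1: → [20,30); WM=7
i=9 t=17 v=5: → [10,20); WM=20; [0,10) fires=7 [10,20) fires=1
i=10 t=22 v=1: → [20,30); WM=20
i=11 t=24 v=3: → [20,30); WM=24
i=12 t=10 v=7: DROP (t<24-4); WM=24
i=13 t=25 v=2: → [20,30); WM=25
i=14 t=31 v=8: → [30,40); WM=25
i=15 t=33 v=6: → [30,40); WM=33; [20,30) fires=3
i=16 t=33 v=7: → [30,40); WM=33
i=17 t=39 v=1: → [30,40); WM=39
i=18 t=38 v=1: → [30,40); WM=39
i=19 t=30 v=7: DROP (t<39-4); WM=39
i=20 t=36 v=9: → [30,40); WM=39
i=21 t=31 v=6: DROP (t<39-4); WM=39

9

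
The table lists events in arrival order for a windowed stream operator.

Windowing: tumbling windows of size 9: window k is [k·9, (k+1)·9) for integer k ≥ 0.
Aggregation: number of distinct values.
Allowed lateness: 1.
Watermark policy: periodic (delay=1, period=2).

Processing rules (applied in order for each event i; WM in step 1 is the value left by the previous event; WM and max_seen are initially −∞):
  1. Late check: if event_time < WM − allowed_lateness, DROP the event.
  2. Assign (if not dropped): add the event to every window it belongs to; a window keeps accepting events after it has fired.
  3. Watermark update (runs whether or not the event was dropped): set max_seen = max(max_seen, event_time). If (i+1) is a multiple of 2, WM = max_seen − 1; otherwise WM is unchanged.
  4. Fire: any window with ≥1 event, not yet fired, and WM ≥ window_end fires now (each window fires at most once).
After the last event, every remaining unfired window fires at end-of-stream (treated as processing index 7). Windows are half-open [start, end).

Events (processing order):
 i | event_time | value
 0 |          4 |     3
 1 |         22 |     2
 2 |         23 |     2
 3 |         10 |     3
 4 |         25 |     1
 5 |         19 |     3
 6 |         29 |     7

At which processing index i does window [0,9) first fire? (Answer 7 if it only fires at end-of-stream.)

1

i=0 t=4 v=3: → [0,9); WM=−∞
i=1 t=22 v=2: → [18,27); WM=21; [0,9) fires=1
i=2 t=23 v=2: → [18,27); WM=21
i=3 t=10 v=3: DROP (t<21-1); WM=22
i=4 t=25 v=1: → [18,27); WM=22
i=5 t=19 v=3: DROP (t<22-1); WM=24
i=6 t=29 v=7: → [27,36); WM=24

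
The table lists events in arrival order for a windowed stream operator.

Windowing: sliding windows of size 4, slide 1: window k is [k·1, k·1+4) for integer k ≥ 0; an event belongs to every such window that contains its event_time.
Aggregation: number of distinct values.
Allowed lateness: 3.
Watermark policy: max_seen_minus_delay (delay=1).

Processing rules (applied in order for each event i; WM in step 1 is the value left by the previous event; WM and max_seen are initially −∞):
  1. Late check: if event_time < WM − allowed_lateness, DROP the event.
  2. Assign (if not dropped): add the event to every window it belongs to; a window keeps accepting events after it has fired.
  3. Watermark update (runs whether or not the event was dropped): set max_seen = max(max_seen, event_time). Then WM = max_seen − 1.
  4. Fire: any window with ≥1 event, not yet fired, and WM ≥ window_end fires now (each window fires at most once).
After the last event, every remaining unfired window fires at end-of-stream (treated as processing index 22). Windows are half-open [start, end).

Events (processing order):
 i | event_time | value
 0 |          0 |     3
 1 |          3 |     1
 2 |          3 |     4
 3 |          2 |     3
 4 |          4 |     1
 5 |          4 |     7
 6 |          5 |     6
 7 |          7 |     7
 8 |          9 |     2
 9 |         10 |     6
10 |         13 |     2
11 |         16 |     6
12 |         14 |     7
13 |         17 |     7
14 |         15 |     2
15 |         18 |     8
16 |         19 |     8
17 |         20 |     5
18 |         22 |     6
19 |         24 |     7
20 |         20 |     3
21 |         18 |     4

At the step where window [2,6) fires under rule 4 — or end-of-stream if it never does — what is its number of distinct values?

i=0 t=0 v=3: → [0,4); WM=-1
i=1 t=3 v=1: → [3,7),[2,6),[1,5),[0,4); WM=2
i=2 t=3 v=4: → [3,7),[2,6),[1,5),[0,4); WM=2
i=3 t=2 v=3: → [2,6),[1,5),[0,4); WM=2
i=4 t=4 v=1: → [4,8),[3,7),[2,6),[1,5); WM=3
i=5 t=4 v=7: → [4,8),[3,7),[2,6),[1,5); WM=3
i=6 t=5 v=6: → [5,9),[4,8),[3,7),[2,6); WM=4; [0,4) fires=3
i=7 t=7 v=7: → [7,11),[6,10),[5,9),[4,8); WM=6; [1,5) fires=4 [2,6) fires=5
i=8 t=9 v=2: → [9,13),[8,12),[7,11),[6,10); WM=8; [3,7) fires=4 [4,8) fires=3
i=9 t=10 v=6: → [10,14),[9,13),[8,12),[7,11); WM=9; [5,9) fires=2
i=10 t=13 v=2: → [13,17),[12,16),[11,15),[10,14); WM=12; [6,10) fires=2 [7,11) fires=3 [8,12) fires=2
i=11 t=16 v=6: → [16,20),[15,19),[14,18),[13,17); WM=15; [9,13) fires=2 [10,14) fires=2 [11,15) fires=1
i=12 t=14 v=7: → [14,18),[13,17),[12,16),[11,15); WM=15
i=13 t=17 v=7: → [17,21),[16,20),[15,19),[14,18); WM=16; [12,16) fires=2
i=14 t=15 v=2: → [15,19),[14,18),[13,17),[12,16); WM=16
i=15 t=18 v=8: → [18,22),[17,21),[16,20),[15,19); WM=17; [13,17) fires=3
i=16 t=19 v=8: → [19,23),[18,22),[17,21),[16,20); WM=18; [14,18) fires=3
i=17 t=20 v=5: → [20,24),[19,23),[18,22),[17,21); WM=19; [15,19) fires=4
i=18 t=22 v=6: → [22,26),[21,25),[20,24),[19,23); WM=21; [16,20) fires=3 [17,21) fires=3
i=19 t=24 v=7: → [24,28),[23,27),[22,26),[21,25); WM=23; [18,22) fires=2 [19,23) fires=3
i=20 t=20 v=3: → [20,24),[19,23),[18,22),[17,21); WM=23
i=21 t=18 v=4: DROP (t<23-3); WM=23

5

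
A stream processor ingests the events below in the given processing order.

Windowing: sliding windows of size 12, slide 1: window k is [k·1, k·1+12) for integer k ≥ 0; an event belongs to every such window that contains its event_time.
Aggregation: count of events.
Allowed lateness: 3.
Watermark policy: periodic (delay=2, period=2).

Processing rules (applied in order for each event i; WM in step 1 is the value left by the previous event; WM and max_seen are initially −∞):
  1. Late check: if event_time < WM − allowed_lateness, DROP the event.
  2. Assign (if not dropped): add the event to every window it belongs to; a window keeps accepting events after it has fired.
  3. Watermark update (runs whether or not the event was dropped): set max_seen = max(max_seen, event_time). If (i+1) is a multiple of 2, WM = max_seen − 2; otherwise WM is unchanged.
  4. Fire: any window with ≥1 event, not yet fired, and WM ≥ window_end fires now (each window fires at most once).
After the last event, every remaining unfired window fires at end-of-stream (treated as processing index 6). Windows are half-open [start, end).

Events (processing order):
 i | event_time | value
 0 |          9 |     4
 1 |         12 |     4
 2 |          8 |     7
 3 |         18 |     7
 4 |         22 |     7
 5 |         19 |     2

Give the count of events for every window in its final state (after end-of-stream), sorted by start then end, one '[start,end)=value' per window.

[0,12)=2 [1,13)=3 [2,14)=3 [3,15)=3 [4,16)=3 [5,17)=3 [6,18)=3 [7,19)=4 [8,20)=5 [9,21)=4 [10,22)=3 [11,23)=4 [12,24)=4 [13,25)=3 [14,26)=3 [15,27)=3 [16,28)=3 [17,29)=3 [18,30)=3 [19,31)=2 [20,32)=1 [21,33)=1 [22,34)=1

i=0 t=9 v=4: → [9,21),[8,20),[7,19),[6,18),[5,17),[4,16),[3,15),[2,14),[1,13),[0,12); WM=−∞
i=1 t=12 v=4: → [12,24),[11,23),[10,22),[9,21),[8,20),[7,19),[6,18),[5,17),[4,16),[3,15),[2,14),[1,13); WM=10
i=2 t=8 v=7: → [8,20),[7,19),[6,18),[5,17),[4,16),[3,15),[2,14),[1,13),[0,12); WM=10
i=3 t=18 v=7: → [18,30),[17,29),[16,28),[15,27),[14,26),[13,25),[12,24),[11,23),[10,22),[9,21),[8,20),[7,19); WM=16; [0,12) fires=2 [1,13) fires=3 [2,14) fires=3 [3,15) fires=3 [4,16) fires=3
i=4 t=22 v=7: → [22,34),[21,33),[20,32),[19,31),[18,30),[17,29),[16,28),[15,27),[14,26),[13,25),[12,24),[11,23); WM=16
i=5 t=19 v=2: → [19,31),[18,30),[17,29),[16,28),[15,27),[14,26),[13,25),[12,24),[11,23),[10,22),[9,21),[8,20); WM=20; [5,17) fires=3 [6,18) fires=3 [7,19) fires=4 [8,20) fires=5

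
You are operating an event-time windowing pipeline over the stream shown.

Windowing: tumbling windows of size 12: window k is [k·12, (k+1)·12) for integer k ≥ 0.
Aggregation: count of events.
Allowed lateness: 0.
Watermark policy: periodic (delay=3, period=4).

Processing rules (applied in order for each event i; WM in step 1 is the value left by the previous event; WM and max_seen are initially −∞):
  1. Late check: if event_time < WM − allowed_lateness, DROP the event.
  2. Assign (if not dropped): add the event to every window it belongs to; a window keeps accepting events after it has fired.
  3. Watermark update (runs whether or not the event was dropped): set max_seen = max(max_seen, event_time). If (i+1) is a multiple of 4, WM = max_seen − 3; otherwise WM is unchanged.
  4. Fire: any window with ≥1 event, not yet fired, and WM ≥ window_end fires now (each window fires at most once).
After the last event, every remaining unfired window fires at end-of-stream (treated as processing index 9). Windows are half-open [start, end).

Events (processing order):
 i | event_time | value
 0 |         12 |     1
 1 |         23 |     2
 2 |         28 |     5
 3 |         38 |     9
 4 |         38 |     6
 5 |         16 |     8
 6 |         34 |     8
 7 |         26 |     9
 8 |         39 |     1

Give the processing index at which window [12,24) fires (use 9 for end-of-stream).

3

i=0 t=12 v=1: → [12,24); WM=−∞
i=1 t=23 v=2: → [12,24); WM=−∞
i=2 t=28 v=5: → [24,36); WM=−∞
i=3 t=38 v=9: → [36,48); WM=35; [12,24) fires=2
i=4 t=38 v=6: → [36,48); WM=35
i=5 t=16 v=8: DROP (t<35-0); WM=35
i=6 t=34 v=8: DROP (t<35-0); WM=35
i=7 t=26 v=9: DROP (t<35-0); WM=35
i=8 t=39 v=1: → [36,48); WM=35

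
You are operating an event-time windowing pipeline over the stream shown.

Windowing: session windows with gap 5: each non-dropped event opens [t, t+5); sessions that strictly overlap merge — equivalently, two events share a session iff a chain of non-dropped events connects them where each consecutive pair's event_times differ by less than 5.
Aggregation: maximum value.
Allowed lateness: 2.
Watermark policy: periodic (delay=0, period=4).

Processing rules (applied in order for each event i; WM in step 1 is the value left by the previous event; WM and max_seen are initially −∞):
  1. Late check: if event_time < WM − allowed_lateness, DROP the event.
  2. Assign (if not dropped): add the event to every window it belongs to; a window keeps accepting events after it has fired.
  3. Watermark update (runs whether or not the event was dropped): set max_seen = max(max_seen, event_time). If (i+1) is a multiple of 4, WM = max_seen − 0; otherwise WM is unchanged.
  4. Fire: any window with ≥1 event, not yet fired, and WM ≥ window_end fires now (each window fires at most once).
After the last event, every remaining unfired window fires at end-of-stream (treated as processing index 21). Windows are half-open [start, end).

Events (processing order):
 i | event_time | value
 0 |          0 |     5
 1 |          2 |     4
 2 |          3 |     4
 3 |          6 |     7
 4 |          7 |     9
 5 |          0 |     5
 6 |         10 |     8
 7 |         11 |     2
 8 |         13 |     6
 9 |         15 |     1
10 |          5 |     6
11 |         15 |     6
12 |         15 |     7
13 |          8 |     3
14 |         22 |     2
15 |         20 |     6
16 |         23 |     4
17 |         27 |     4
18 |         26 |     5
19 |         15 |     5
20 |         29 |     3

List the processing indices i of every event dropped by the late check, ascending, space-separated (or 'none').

5 10 13 19

i=0 t=0 v=5: → [0,5); WM=−∞
i=1 t=2 v=4: → [0,7); WM=−∞
i=2 t=3 v=4: → [0,8); WM=−∞
i=3 t=6 v=7: → [0,11); WM=6
i=4 t=7 v=9: → [0,12); WM=6
i=5 t=0 v=5: DROP (t<6-2); WM=6
i=6 t=10 v=8: → [0,15); WM=6
i=7 t=11 v=2: → [0,16); WM=11
i=8 t=13 v=6: → [0,18); WM=11
i=9 t=15 v=1: → [0,20); WM=11
i=10 t=5 v=6: DROP (t<11-2); WM=11
i=11 t=15 v=6: → [0,20); WM=15
i=12 t=15 v=7: → [0,20); WM=15
i=13 t=8 v=3: DROP (t<15-2); WM=15
i=14 t=22 v=2: → [22,27); WM=15
i=15 t=20 v=6: → [20,27); WM=22
i=16 t=23 v=4: → [20,28); WM=22
i=17 t=27 v=4: → [20,32); WM=22
i=18 t=26 v=5: → [20,32); WM=22
i=19 t=15 v=5: DROP (t<22-2); WM=27
i=20 t=29 v=3: → [20,34); WM=27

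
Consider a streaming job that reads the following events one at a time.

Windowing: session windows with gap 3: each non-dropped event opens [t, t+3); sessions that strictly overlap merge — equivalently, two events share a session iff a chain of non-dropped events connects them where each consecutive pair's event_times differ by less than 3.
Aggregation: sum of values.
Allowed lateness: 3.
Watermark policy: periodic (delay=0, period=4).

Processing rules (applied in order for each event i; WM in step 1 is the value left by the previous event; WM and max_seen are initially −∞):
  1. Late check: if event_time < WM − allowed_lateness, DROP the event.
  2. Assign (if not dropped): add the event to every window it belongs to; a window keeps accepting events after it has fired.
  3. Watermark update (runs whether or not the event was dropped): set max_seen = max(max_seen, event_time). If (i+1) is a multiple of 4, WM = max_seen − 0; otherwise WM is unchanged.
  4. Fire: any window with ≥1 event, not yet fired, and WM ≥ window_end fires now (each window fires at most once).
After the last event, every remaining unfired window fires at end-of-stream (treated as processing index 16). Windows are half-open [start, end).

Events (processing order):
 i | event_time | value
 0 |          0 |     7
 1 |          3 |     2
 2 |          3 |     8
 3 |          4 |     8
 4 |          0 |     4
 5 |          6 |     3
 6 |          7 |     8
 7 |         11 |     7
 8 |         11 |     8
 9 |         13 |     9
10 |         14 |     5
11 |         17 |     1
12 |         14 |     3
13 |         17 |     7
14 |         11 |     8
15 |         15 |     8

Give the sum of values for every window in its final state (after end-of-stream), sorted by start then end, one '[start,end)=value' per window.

[0,3)=7 [3,10)=29 [11,20)=48

i=0 t=0 v=7: → [0,3); WM=−∞
i=1 t=3 v=2: → [3,6); WM=−∞
i=2 t=3 v=8: → [3,6); WM=−∞
i=3 t=4 v=8: → [3,7); WM=4
i=4 t=0 v=4: DROP (t<4-3); WM=4
i=5 t=6 v=3: → [3,9); WM=4
i=6 t=7 v=8: → [3,10); WM=4
i=7 t=11 v=7: → [11,14); WM=11
i=8 t=11 v=8: → [11,14); WM=11
i=9 t=13 v=9: → [11,16); WM=11
i=10 t=14 v=5: → [11,17); WM=11
i=11 t=17 v=1: → [17,20); WM=17
i=12 t=14 v=3: → [11,17); WM=17
i=13 t=17 v=7: → [17,20); WM=17
i=14 t=11 v=8: DROP (t<17-3); WM=17
i=15 t=15 v=8: → [11,20); WM=17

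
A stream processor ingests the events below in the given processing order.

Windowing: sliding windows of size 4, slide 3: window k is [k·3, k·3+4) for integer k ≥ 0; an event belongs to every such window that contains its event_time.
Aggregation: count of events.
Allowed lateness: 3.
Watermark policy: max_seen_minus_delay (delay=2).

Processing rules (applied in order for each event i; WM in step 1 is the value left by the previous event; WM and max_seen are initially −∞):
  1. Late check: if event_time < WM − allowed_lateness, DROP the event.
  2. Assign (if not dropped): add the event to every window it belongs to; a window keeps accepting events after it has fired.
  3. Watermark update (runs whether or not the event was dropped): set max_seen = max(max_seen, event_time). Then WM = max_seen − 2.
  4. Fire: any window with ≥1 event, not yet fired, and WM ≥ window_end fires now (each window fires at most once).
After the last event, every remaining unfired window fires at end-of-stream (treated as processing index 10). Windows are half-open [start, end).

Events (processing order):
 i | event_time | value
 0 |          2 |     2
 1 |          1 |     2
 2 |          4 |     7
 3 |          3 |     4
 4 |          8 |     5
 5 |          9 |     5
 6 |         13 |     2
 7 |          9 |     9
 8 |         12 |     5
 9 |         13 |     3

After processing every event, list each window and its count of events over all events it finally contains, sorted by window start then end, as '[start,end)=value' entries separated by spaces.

i=0 t=2 v=2: → [0,4); WM=0
i=1 t=1 v=2: → [0,4); WM=0
i=2 t=4 v=7: → [3,7); WM=2
i=3 t=3 v=4: → [3,7),[0,4); WM=2
i=4 t=8 v=5: → [6,10); WM=6; [0,4) fires=3
i=5 t=9 v=5: → [9,13),[6,10); WM=7; [3,7) fires=2
i=6 t=13 v=2: → [12,16); WM=11; [6,10) fires=2
i=7 t=9 v=9: → [9,13),[6,10); WM=11
i=8 t=12 v=5: → [12,16),[9,13); WM=11
i=9 t=13 v=3: → [12,16); WM=11

[0,4)=3 [3,7)=2 [6,10)=3 [9,13)=3 [12,16)=3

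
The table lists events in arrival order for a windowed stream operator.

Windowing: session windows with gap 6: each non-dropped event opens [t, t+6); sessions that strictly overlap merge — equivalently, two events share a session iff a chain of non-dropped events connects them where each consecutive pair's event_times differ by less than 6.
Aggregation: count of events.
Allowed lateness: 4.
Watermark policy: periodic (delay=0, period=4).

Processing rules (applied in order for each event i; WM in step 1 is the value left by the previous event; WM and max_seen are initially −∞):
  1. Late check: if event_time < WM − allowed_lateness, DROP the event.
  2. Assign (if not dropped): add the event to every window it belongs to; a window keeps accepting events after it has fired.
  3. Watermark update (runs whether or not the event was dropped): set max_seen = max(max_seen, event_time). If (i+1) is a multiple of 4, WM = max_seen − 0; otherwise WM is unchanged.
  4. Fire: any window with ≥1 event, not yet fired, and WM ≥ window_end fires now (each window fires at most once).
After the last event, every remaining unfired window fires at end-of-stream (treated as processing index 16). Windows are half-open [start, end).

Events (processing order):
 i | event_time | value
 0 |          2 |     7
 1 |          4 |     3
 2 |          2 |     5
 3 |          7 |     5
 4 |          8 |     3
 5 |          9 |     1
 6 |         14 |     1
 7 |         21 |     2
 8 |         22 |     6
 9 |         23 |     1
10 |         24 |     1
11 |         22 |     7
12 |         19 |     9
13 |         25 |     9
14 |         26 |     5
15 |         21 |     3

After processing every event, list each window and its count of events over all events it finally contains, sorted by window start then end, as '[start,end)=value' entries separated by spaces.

i=0 t=2 v=7: → [2,8); WM=−∞
i=1 t=4 v=3: → [2,10); WM=−∞
i=2 t=2 v=5: → [2,10); WM=−∞
i=3 t=7 v=5: → [2,13); WM=7
i=4 t=8 v=3: → [2,14); WM=7
i=5 t=9 v=1: → [2,15); WM=7
i=6 t=14 v=1: → [2,20); WM=7
i=7 t=21 v=2: → [21,27); WM=21
i=8 t=22 v=6: → [21,28); WM=21
i=9 t=23 v=1: → [21,29); WM=21
i=10 t=24 v=1: → [21,30); WM=21
i=11 t=22 v=7: → [21,30); WM=24
i=12 t=19 v=9: DROP (t<24-4); WM=24
i=13 t=25 v=9: → [21,31); WM=24
i=14 t=26 v=5: → [21,32); WM=24
i=15 t=21 v=3: → [21,32); WM=26

[2,20)=7 [21,32)=8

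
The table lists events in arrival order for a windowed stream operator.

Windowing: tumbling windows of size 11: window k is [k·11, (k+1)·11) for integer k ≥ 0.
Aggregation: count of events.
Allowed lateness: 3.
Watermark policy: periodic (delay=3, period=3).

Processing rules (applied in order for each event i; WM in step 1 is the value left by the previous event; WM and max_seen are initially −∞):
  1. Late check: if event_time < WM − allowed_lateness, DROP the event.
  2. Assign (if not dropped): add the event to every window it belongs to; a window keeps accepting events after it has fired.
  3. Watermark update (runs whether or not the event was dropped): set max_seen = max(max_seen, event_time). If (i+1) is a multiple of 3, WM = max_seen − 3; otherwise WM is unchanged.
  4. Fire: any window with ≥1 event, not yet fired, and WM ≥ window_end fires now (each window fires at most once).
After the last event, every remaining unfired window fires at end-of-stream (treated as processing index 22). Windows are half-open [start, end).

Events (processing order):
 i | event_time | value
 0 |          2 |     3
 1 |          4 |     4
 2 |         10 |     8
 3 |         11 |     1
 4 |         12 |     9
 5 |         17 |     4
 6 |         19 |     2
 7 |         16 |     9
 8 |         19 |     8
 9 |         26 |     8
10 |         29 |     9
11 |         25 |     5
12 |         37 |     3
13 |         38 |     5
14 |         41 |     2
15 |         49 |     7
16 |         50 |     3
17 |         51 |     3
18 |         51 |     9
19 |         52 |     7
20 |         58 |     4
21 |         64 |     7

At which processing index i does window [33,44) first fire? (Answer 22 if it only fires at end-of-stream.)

17

i=0 t=2 v=3: → [0,11); WM=−∞
i=1 t=4 v=4: → [0,11); WM=−∞
i=2 t=10 v=8: → [0,11); WM=7
i=3 t=11 v=1: → [11,22); WM=7
i=4 t=12 v=9: → [11,22); WM=7
i=5 t=17 v=4: → [11,22); WM=14; [0,11) fires=3
i=6 t=19 v=2: → [11,22); WM=14
i=7 t=16 v=9: → [11,22); WM=14
i=8 t=19 v=8: → [11,22); WM=16
i=9 t=26 v=8: → [22,33); WM=16
i=10 t=29 v=9: → [22,33); WM=16
i=11 t=25 v=5: → [22,33); WM=26; [11,22) fires=6
i=12 t=37 v=3: → [33,44); WM=26
i=13 t=38 v=5: → [33,44); WM=26
i=14 t=41 v=2: → [33,44); WM=38; [22,33) fires=3
i=15 t=49 v=7: → [44,55); WM=38
i=16 t=50 v=3: → [44,55); WM=38
i=17 t=51 v=3: → [44,55); WM=48; [33,44) fires=3
i=18 t=51 v=9: → [44,55); WM=48
i=19 t=52 v=7: → [44,55); WM=48
i=20 t=58 v=4: → [55,66); WM=55; [44,55) fires=5
i=21 t=64 v=7: → [55,66); WM=55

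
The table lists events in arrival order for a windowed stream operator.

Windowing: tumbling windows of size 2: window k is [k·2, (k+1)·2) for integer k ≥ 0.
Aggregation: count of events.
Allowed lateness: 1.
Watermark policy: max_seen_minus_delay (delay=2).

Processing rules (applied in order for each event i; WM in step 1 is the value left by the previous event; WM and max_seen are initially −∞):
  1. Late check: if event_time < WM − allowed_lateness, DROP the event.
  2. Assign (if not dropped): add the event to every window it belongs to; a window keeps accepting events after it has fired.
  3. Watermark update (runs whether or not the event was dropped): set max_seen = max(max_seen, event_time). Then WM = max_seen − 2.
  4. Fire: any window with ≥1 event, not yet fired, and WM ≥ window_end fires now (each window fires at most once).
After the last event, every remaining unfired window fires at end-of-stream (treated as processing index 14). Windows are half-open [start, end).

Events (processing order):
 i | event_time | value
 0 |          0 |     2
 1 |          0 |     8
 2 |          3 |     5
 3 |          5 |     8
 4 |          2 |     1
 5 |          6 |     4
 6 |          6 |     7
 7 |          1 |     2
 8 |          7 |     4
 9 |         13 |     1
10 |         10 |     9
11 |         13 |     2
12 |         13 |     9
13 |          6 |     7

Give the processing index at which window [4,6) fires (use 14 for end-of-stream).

i=0 t=0 v=2: → [0,2); WM=-2
i=1 t=0 v=8: → [0,2); WM=-2
i=2 t=3 v=5: → [2,4); WM=1
i=3 t=5 v=8: → [4,6); WM=3; [0,2) fires=2
i=4 t=2 v=1: → [2,4); WM=3
i=5 t=6 v=4: → [6,8); WM=4; [2,4) fires=2
i=6 t=6 v=7: → [6,8); WM=4
i=7 t=1 v=2: DROP (t<4-1); WM=4
i=8 t=7 v=4: → [6,8); WM=5
i=9 t=13 v=1: → [12,14); WM=11; [4,6) fires=1 [6,8) fires=3
i=10 t=10 v=9: → [10,12); WM=11
i=11 t=13 v=2: → [12,14); WM=11
i=12 t=13 v=9: → [12,14); WM=11
i=13 t=6 v=7: DROP (t<11-1); WM=11

9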